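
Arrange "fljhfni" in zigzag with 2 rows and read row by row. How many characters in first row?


Zigzag "fljhfni" into 2 rows:
Placing characters:
  'f' => row 0
  'l' => row 1
  'j' => row 0
  'h' => row 1
  'f' => row 0
  'n' => row 1
  'i' => row 0
Rows:
  Row 0: "fjfi"
  Row 1: "lhn"
First row length: 4

4


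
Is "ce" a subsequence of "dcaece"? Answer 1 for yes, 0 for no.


Check if "ce" is a subsequence of "dcaece"
Greedy scan:
  Position 0 ('d'): no match needed
  Position 1 ('c'): matches sub[0] = 'c'
  Position 2 ('a'): no match needed
  Position 3 ('e'): matches sub[1] = 'e'
  Position 4 ('c'): no match needed
  Position 5 ('e'): no match needed
All 2 characters matched => is a subsequence

1


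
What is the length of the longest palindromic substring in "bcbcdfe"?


Input: "bcbcdfe"
Checking substrings for palindromes:
  [0:3] "bcb" (len 3) => palindrome
  [1:4] "cbc" (len 3) => palindrome
Longest palindromic substring: "bcb" with length 3

3


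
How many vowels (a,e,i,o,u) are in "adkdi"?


Input: adkdi
Checking each character:
  'a' at position 0: vowel (running total: 1)
  'd' at position 1: consonant
  'k' at position 2: consonant
  'd' at position 3: consonant
  'i' at position 4: vowel (running total: 2)
Total vowels: 2

2


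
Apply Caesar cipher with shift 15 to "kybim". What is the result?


Caesar cipher: shift "kybim" by 15
  'k' (pos 10) + 15 = pos 25 = 'z'
  'y' (pos 24) + 15 = pos 13 = 'n'
  'b' (pos 1) + 15 = pos 16 = 'q'
  'i' (pos 8) + 15 = pos 23 = 'x'
  'm' (pos 12) + 15 = pos 1 = 'b'
Result: znqxb

znqxb


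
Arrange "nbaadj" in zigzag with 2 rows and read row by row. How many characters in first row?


Zigzag "nbaadj" into 2 rows:
Placing characters:
  'n' => row 0
  'b' => row 1
  'a' => row 0
  'a' => row 1
  'd' => row 0
  'j' => row 1
Rows:
  Row 0: "nad"
  Row 1: "baj"
First row length: 3

3


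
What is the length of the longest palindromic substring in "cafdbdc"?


Input: "cafdbdc"
Checking substrings for palindromes:
  [3:6] "dbd" (len 3) => palindrome
Longest palindromic substring: "dbd" with length 3

3


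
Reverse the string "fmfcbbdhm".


Input: fmfcbbdhm
Reading characters right to left:
  Position 8: 'm'
  Position 7: 'h'
  Position 6: 'd'
  Position 5: 'b'
  Position 4: 'b'
  Position 3: 'c'
  Position 2: 'f'
  Position 1: 'm'
  Position 0: 'f'
Reversed: mhdbbcfmf

mhdbbcfmf


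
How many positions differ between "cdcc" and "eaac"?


Comparing "cdcc" and "eaac" position by position:
  Position 0: 'c' vs 'e' => DIFFER
  Position 1: 'd' vs 'a' => DIFFER
  Position 2: 'c' vs 'a' => DIFFER
  Position 3: 'c' vs 'c' => same
Positions that differ: 3

3


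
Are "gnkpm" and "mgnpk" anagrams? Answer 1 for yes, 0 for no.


Strings: "gnkpm", "mgnpk"
Sorted first:  gkmnp
Sorted second: gkmnp
Sorted forms match => anagrams

1


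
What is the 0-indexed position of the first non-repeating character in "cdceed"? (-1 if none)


Input: cdceed
Character frequencies:
  'c': 2
  'd': 2
  'e': 2
Scanning left to right for freq == 1:
  Position 0 ('c'): freq=2, skip
  Position 1 ('d'): freq=2, skip
  Position 2 ('c'): freq=2, skip
  Position 3 ('e'): freq=2, skip
  Position 4 ('e'): freq=2, skip
  Position 5 ('d'): freq=2, skip
  No unique character found => answer = -1

-1


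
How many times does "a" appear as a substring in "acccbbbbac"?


Searching for "a" in "acccbbbbac"
Scanning each position:
  Position 0: "a" => MATCH
  Position 1: "c" => no
  Position 2: "c" => no
  Position 3: "c" => no
  Position 4: "b" => no
  Position 5: "b" => no
  Position 6: "b" => no
  Position 7: "b" => no
  Position 8: "a" => MATCH
  Position 9: "c" => no
Total occurrences: 2

2


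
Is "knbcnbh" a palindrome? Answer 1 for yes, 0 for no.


Input: knbcnbh
Reversed: hbncbnk
  Compare pos 0 ('k') with pos 6 ('h'): MISMATCH
  Compare pos 1 ('n') with pos 5 ('b'): MISMATCH
  Compare pos 2 ('b') with pos 4 ('n'): MISMATCH
Result: not a palindrome

0


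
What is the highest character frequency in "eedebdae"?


Input: eedebdae
Character counts:
  'a': 1
  'b': 1
  'd': 2
  'e': 4
Maximum frequency: 4

4


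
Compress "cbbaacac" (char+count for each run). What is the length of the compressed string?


Input: cbbaacac
Runs:
  'c' x 1 => "c1"
  'b' x 2 => "b2"
  'a' x 2 => "a2"
  'c' x 1 => "c1"
  'a' x 1 => "a1"
  'c' x 1 => "c1"
Compressed: "c1b2a2c1a1c1"
Compressed length: 12

12


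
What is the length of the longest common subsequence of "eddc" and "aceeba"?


LCS of "eddc" and "aceeba"
DP table:
           a    c    e    e    b    a
      0    0    0    0    0    0    0
  e   0    0    0    1    1    1    1
  d   0    0    0    1    1    1    1
  d   0    0    0    1    1    1    1
  c   0    0    1    1    1    1    1
LCS length = dp[4][6] = 1

1


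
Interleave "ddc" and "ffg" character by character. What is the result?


Interleaving "ddc" and "ffg":
  Position 0: 'd' from first, 'f' from second => "df"
  Position 1: 'd' from first, 'f' from second => "df"
  Position 2: 'c' from first, 'g' from second => "cg"
Result: dfdfcg

dfdfcg


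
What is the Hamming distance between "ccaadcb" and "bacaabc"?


Comparing "ccaadcb" and "bacaabc" position by position:
  Position 0: 'c' vs 'b' => differ
  Position 1: 'c' vs 'a' => differ
  Position 2: 'a' vs 'c' => differ
  Position 3: 'a' vs 'a' => same
  Position 4: 'd' vs 'a' => differ
  Position 5: 'c' vs 'b' => differ
  Position 6: 'b' vs 'c' => differ
Total differences (Hamming distance): 6

6


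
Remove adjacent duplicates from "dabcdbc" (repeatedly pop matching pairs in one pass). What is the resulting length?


Input: dabcdbc
Stack-based adjacent duplicate removal:
  Read 'd': push. Stack: d
  Read 'a': push. Stack: da
  Read 'b': push. Stack: dab
  Read 'c': push. Stack: dabc
  Read 'd': push. Stack: dabcd
  Read 'b': push. Stack: dabcdb
  Read 'c': push. Stack: dabcdbc
Final stack: "dabcdbc" (length 7)

7


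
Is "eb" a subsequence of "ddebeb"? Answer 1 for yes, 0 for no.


Check if "eb" is a subsequence of "ddebeb"
Greedy scan:
  Position 0 ('d'): no match needed
  Position 1 ('d'): no match needed
  Position 2 ('e'): matches sub[0] = 'e'
  Position 3 ('b'): matches sub[1] = 'b'
  Position 4 ('e'): no match needed
  Position 5 ('b'): no match needed
All 2 characters matched => is a subsequence

1


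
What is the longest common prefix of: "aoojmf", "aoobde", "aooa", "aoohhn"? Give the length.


Words: aoojmf, aoobde, aooa, aoohhn
  Position 0: all 'a' => match
  Position 1: all 'o' => match
  Position 2: all 'o' => match
  Position 3: ('j', 'b', 'a', 'h') => mismatch, stop
LCP = "aoo" (length 3)

3


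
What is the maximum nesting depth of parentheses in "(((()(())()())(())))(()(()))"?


Input: "(((()(())()())(())))(()(()))"
Tracking depth:
  Position 0 '(': depth becomes 1
  Position 1 '(': depth becomes 2
  Position 2 '(': depth becomes 3
  Position 3 '(': depth becomes 4
  Position 4 ')': depth becomes 3
  Position 5 '(': depth becomes 4
  Position 6 '(': depth becomes 5
  Position 7 ')': depth becomes 4
  Position 8 ')': depth becomes 3
  Position 9 '(': depth becomes 4
  Position 10 ')': depth becomes 3
  Position 11 '(': depth becomes 4
  Position 12 ')': depth becomes 3
  Position 13 ')': depth becomes 2
  Position 14 '(': depth becomes 3
  Position 15 '(': depth becomes 4
  Position 16 ')': depth becomes 3
  Position 17 ')': depth becomes 2
  Position 18 ')': depth becomes 1
  Position 19 ')': depth becomes 0
  Position 20 '(': depth becomes 1
  Position 21 '(': depth becomes 2
  Position 22 ')': depth becomes 1
  Position 23 '(': depth becomes 2
  Position 24 '(': depth becomes 3
  Position 25 ')': depth becomes 2
  Position 26 ')': depth becomes 1
  Position 27 ')': depth becomes 0
Maximum depth reached: 5

5


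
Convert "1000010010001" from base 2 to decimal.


Input: "1000010010001" in base 2
Positional expansion:
  Digit '1' (value 1) x 2^12 = 4096
  Digit '0' (value 0) x 2^11 = 0
  Digit '0' (value 0) x 2^10 = 0
  Digit '0' (value 0) x 2^9 = 0
  Digit '0' (value 0) x 2^8 = 0
  Digit '1' (value 1) x 2^7 = 128
  Digit '0' (value 0) x 2^6 = 0
  Digit '0' (value 0) x 2^5 = 0
  Digit '1' (value 1) x 2^4 = 16
  Digit '0' (value 0) x 2^3 = 0
  Digit '0' (value 0) x 2^2 = 0
  Digit '0' (value 0) x 2^1 = 0
  Digit '1' (value 1) x 2^0 = 1
Sum = 4241

4241


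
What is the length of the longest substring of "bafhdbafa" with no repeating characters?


Input: "bafhdbafa"
Sliding window (track last position of each char):
  Position 0 ('b'): window [0,0] length 1 -- new best
  Position 1 ('a'): window [0,1] length 2 -- new best
  Position 2 ('f'): window [0,2] length 3 -- new best
  Position 3 ('h'): window [0,3] length 4 -- new best
  Position 4 ('d'): window [0,4] length 5 -- new best
  Position 5 ('b'): repeat (last at 0), move window start to 1
  Position 5 ('b'): window [1,5] length 5
  Position 6 ('a'): repeat (last at 1), move window start to 2
  Position 6 ('a'): window [2,6] length 5
  Position 7 ('f'): repeat (last at 2), move window start to 3
  Position 7 ('f'): window [3,7] length 5
  Position 8 ('a'): repeat (last at 6), move window start to 7
  Position 8 ('a'): window [7,8] length 2
Longest substring with no repeats: "bafhd" with length 5

5


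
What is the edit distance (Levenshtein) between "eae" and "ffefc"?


Computing edit distance: "eae" -> "ffefc"
DP table:
           f    f    e    f    c
      0    1    2    3    4    5
  e   1    1    2    2    3    4
  a   2    2    2    3    3    4
  e   3    3    3    2    3    4
Edit distance = dp[3][5] = 4

4


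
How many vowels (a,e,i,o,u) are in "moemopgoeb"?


Input: moemopgoeb
Checking each character:
  'm' at position 0: consonant
  'o' at position 1: vowel (running total: 1)
  'e' at position 2: vowel (running total: 2)
  'm' at position 3: consonant
  'o' at position 4: vowel (running total: 3)
  'p' at position 5: consonant
  'g' at position 6: consonant
  'o' at position 7: vowel (running total: 4)
  'e' at position 8: vowel (running total: 5)
  'b' at position 9: consonant
Total vowels: 5

5


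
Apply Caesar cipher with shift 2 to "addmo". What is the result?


Caesar cipher: shift "addmo" by 2
  'a' (pos 0) + 2 = pos 2 = 'c'
  'd' (pos 3) + 2 = pos 5 = 'f'
  'd' (pos 3) + 2 = pos 5 = 'f'
  'm' (pos 12) + 2 = pos 14 = 'o'
  'o' (pos 14) + 2 = pos 16 = 'q'
Result: cffoq

cffoq


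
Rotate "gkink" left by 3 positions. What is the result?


Input: "gkink", rotate left by 3
First 3 characters: "gki"
Remaining characters: "nk"
Concatenate remaining + first: "nk" + "gki" = "nkgki"

nkgki


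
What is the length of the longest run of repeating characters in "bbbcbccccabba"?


Input: "bbbcbccccabba"
Scanning for longest run:
  Position 1 ('b'): continues run of 'b', length=2
  Position 2 ('b'): continues run of 'b', length=3
  Position 3 ('c'): new char, reset run to 1
  Position 4 ('b'): new char, reset run to 1
  Position 5 ('c'): new char, reset run to 1
  Position 6 ('c'): continues run of 'c', length=2
  Position 7 ('c'): continues run of 'c', length=3
  Position 8 ('c'): continues run of 'c', length=4
  Position 9 ('a'): new char, reset run to 1
  Position 10 ('b'): new char, reset run to 1
  Position 11 ('b'): continues run of 'b', length=2
  Position 12 ('a'): new char, reset run to 1
Longest run: 'c' with length 4

4


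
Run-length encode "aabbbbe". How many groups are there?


Input: aabbbbe
Scanning for consecutive runs:
  Group 1: 'a' x 2 (positions 0-1)
  Group 2: 'b' x 4 (positions 2-5)
  Group 3: 'e' x 1 (positions 6-6)
Total groups: 3

3


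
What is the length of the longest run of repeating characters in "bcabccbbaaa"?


Input: "bcabccbbaaa"
Scanning for longest run:
  Position 1 ('c'): new char, reset run to 1
  Position 2 ('a'): new char, reset run to 1
  Position 3 ('b'): new char, reset run to 1
  Position 4 ('c'): new char, reset run to 1
  Position 5 ('c'): continues run of 'c', length=2
  Position 6 ('b'): new char, reset run to 1
  Position 7 ('b'): continues run of 'b', length=2
  Position 8 ('a'): new char, reset run to 1
  Position 9 ('a'): continues run of 'a', length=2
  Position 10 ('a'): continues run of 'a', length=3
Longest run: 'a' with length 3

3


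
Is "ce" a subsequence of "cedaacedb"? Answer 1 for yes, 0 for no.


Check if "ce" is a subsequence of "cedaacedb"
Greedy scan:
  Position 0 ('c'): matches sub[0] = 'c'
  Position 1 ('e'): matches sub[1] = 'e'
  Position 2 ('d'): no match needed
  Position 3 ('a'): no match needed
  Position 4 ('a'): no match needed
  Position 5 ('c'): no match needed
  Position 6 ('e'): no match needed
  Position 7 ('d'): no match needed
  Position 8 ('b'): no match needed
All 2 characters matched => is a subsequence

1


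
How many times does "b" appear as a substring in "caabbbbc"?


Searching for "b" in "caabbbbc"
Scanning each position:
  Position 0: "c" => no
  Position 1: "a" => no
  Position 2: "a" => no
  Position 3: "b" => MATCH
  Position 4: "b" => MATCH
  Position 5: "b" => MATCH
  Position 6: "b" => MATCH
  Position 7: "c" => no
Total occurrences: 4

4


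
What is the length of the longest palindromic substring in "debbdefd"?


Input: "debbdefd"
Checking substrings for palindromes:
  [2:4] "bb" (len 2) => palindrome
Longest palindromic substring: "bb" with length 2

2


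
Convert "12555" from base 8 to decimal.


Input: "12555" in base 8
Positional expansion:
  Digit '1' (value 1) x 8^4 = 4096
  Digit '2' (value 2) x 8^3 = 1024
  Digit '5' (value 5) x 8^2 = 320
  Digit '5' (value 5) x 8^1 = 40
  Digit '5' (value 5) x 8^0 = 5
Sum = 5485

5485


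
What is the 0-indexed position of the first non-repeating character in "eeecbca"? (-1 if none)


Input: eeecbca
Character frequencies:
  'a': 1
  'b': 1
  'c': 2
  'e': 3
Scanning left to right for freq == 1:
  Position 0 ('e'): freq=3, skip
  Position 1 ('e'): freq=3, skip
  Position 2 ('e'): freq=3, skip
  Position 3 ('c'): freq=2, skip
  Position 4 ('b'): unique! => answer = 4

4


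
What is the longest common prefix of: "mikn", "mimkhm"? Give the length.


Words: mikn, mimkhm
  Position 0: all 'm' => match
  Position 1: all 'i' => match
  Position 2: ('k', 'm') => mismatch, stop
LCP = "mi" (length 2)

2


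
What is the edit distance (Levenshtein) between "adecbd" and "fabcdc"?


Computing edit distance: "adecbd" -> "fabcdc"
DP table:
           f    a    b    c    d    c
      0    1    2    3    4    5    6
  a   1    1    1    2    3    4    5
  d   2    2    2    2    3    3    4
  e   3    3    3    3    3    4    4
  c   4    4    4    4    3    4    4
  b   5    5    5    4    4    4    5
  d   6    6    6    5    5    4    5
Edit distance = dp[6][6] = 5

5


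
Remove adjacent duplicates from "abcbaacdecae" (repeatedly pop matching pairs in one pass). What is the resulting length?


Input: abcbaacdecae
Stack-based adjacent duplicate removal:
  Read 'a': push. Stack: a
  Read 'b': push. Stack: ab
  Read 'c': push. Stack: abc
  Read 'b': push. Stack: abcb
  Read 'a': push. Stack: abcba
  Read 'a': matches stack top 'a' => pop. Stack: abcb
  Read 'c': push. Stack: abcbc
  Read 'd': push. Stack: abcbcd
  Read 'e': push. Stack: abcbcde
  Read 'c': push. Stack: abcbcdec
  Read 'a': push. Stack: abcbcdeca
  Read 'e': push. Stack: abcbcdecae
Final stack: "abcbcdecae" (length 10)

10


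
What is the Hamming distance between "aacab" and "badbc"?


Comparing "aacab" and "badbc" position by position:
  Position 0: 'a' vs 'b' => differ
  Position 1: 'a' vs 'a' => same
  Position 2: 'c' vs 'd' => differ
  Position 3: 'a' vs 'b' => differ
  Position 4: 'b' vs 'c' => differ
Total differences (Hamming distance): 4

4


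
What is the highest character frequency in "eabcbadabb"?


Input: eabcbadabb
Character counts:
  'a': 3
  'b': 4
  'c': 1
  'd': 1
  'e': 1
Maximum frequency: 4

4


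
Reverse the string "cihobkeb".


Input: cihobkeb
Reading characters right to left:
  Position 7: 'b'
  Position 6: 'e'
  Position 5: 'k'
  Position 4: 'b'
  Position 3: 'o'
  Position 2: 'h'
  Position 1: 'i'
  Position 0: 'c'
Reversed: bekbohic

bekbohic


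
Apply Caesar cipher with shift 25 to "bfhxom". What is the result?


Caesar cipher: shift "bfhxom" by 25
  'b' (pos 1) + 25 = pos 0 = 'a'
  'f' (pos 5) + 25 = pos 4 = 'e'
  'h' (pos 7) + 25 = pos 6 = 'g'
  'x' (pos 23) + 25 = pos 22 = 'w'
  'o' (pos 14) + 25 = pos 13 = 'n'
  'm' (pos 12) + 25 = pos 11 = 'l'
Result: aegwnl

aegwnl


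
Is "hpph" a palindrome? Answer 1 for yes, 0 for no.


Input: hpph
Reversed: hpph
  Compare pos 0 ('h') with pos 3 ('h'): match
  Compare pos 1 ('p') with pos 2 ('p'): match
Result: palindrome

1


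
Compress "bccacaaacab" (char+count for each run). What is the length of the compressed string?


Input: bccacaaacab
Runs:
  'b' x 1 => "b1"
  'c' x 2 => "c2"
  'a' x 1 => "a1"
  'c' x 1 => "c1"
  'a' x 3 => "a3"
  'c' x 1 => "c1"
  'a' x 1 => "a1"
  'b' x 1 => "b1"
Compressed: "b1c2a1c1a3c1a1b1"
Compressed length: 16

16


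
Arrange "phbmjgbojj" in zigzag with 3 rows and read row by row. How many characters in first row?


Zigzag "phbmjgbojj" into 3 rows:
Placing characters:
  'p' => row 0
  'h' => row 1
  'b' => row 2
  'm' => row 1
  'j' => row 0
  'g' => row 1
  'b' => row 2
  'o' => row 1
  'j' => row 0
  'j' => row 1
Rows:
  Row 0: "pjj"
  Row 1: "hmgoj"
  Row 2: "bb"
First row length: 3

3


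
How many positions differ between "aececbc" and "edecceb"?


Comparing "aececbc" and "edecceb" position by position:
  Position 0: 'a' vs 'e' => DIFFER
  Position 1: 'e' vs 'd' => DIFFER
  Position 2: 'c' vs 'e' => DIFFER
  Position 3: 'e' vs 'c' => DIFFER
  Position 4: 'c' vs 'c' => same
  Position 5: 'b' vs 'e' => DIFFER
  Position 6: 'c' vs 'b' => DIFFER
Positions that differ: 6

6


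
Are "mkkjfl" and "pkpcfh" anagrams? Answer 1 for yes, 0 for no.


Strings: "mkkjfl", "pkpcfh"
Sorted first:  fjkklm
Sorted second: cfhkpp
Differ at position 0: 'f' vs 'c' => not anagrams

0


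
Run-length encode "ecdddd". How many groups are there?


Input: ecdddd
Scanning for consecutive runs:
  Group 1: 'e' x 1 (positions 0-0)
  Group 2: 'c' x 1 (positions 1-1)
  Group 3: 'd' x 4 (positions 2-5)
Total groups: 3

3


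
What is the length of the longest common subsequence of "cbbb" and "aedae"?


LCS of "cbbb" and "aedae"
DP table:
           a    e    d    a    e
      0    0    0    0    0    0
  c   0    0    0    0    0    0
  b   0    0    0    0    0    0
  b   0    0    0    0    0    0
  b   0    0    0    0    0    0
LCS length = dp[4][5] = 0

0


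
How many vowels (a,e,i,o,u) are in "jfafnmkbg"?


Input: jfafnmkbg
Checking each character:
  'j' at position 0: consonant
  'f' at position 1: consonant
  'a' at position 2: vowel (running total: 1)
  'f' at position 3: consonant
  'n' at position 4: consonant
  'm' at position 5: consonant
  'k' at position 6: consonant
  'b' at position 7: consonant
  'g' at position 8: consonant
Total vowels: 1

1


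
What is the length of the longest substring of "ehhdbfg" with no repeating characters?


Input: "ehhdbfg"
Sliding window (track last position of each char):
  Position 0 ('e'): window [0,0] length 1 -- new best
  Position 1 ('h'): window [0,1] length 2 -- new best
  Position 2 ('h'): repeat (last at 1), move window start to 2
  Position 2 ('h'): window [2,2] length 1
  Position 3 ('d'): window [2,3] length 2
  Position 4 ('b'): window [2,4] length 3 -- new best
  Position 5 ('f'): window [2,5] length 4 -- new best
  Position 6 ('g'): window [2,6] length 5 -- new best
Longest substring with no repeats: "hdbfg" with length 5

5


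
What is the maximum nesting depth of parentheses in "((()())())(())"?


Input: "((()())())(())"
Tracking depth:
  Position 0 '(': depth becomes 1
  Position 1 '(': depth becomes 2
  Position 2 '(': depth becomes 3
  Position 3 ')': depth becomes 2
  Position 4 '(': depth becomes 3
  Position 5 ')': depth becomes 2
  Position 6 ')': depth becomes 1
  Position 7 '(': depth becomes 2
  Position 8 ')': depth becomes 1
  Position 9 ')': depth becomes 0
  Position 10 '(': depth becomes 1
  Position 11 '(': depth becomes 2
  Position 12 ')': depth becomes 1
  Position 13 ')': depth becomes 0
Maximum depth reached: 3

3


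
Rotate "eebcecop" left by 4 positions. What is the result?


Input: "eebcecop", rotate left by 4
First 4 characters: "eebc"
Remaining characters: "ecop"
Concatenate remaining + first: "ecop" + "eebc" = "ecopeebc"

ecopeebc


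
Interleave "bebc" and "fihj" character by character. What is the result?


Interleaving "bebc" and "fihj":
  Position 0: 'b' from first, 'f' from second => "bf"
  Position 1: 'e' from first, 'i' from second => "ei"
  Position 2: 'b' from first, 'h' from second => "bh"
  Position 3: 'c' from first, 'j' from second => "cj"
Result: bfeibhcj

bfeibhcj


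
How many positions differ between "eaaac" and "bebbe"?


Comparing "eaaac" and "bebbe" position by position:
  Position 0: 'e' vs 'b' => DIFFER
  Position 1: 'a' vs 'e' => DIFFER
  Position 2: 'a' vs 'b' => DIFFER
  Position 3: 'a' vs 'b' => DIFFER
  Position 4: 'c' vs 'e' => DIFFER
Positions that differ: 5

5


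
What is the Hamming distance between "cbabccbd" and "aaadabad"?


Comparing "cbabccbd" and "aaadabad" position by position:
  Position 0: 'c' vs 'a' => differ
  Position 1: 'b' vs 'a' => differ
  Position 2: 'a' vs 'a' => same
  Position 3: 'b' vs 'd' => differ
  Position 4: 'c' vs 'a' => differ
  Position 5: 'c' vs 'b' => differ
  Position 6: 'b' vs 'a' => differ
  Position 7: 'd' vs 'd' => same
Total differences (Hamming distance): 6

6


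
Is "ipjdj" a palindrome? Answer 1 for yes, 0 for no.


Input: ipjdj
Reversed: jdjpi
  Compare pos 0 ('i') with pos 4 ('j'): MISMATCH
  Compare pos 1 ('p') with pos 3 ('d'): MISMATCH
Result: not a palindrome

0


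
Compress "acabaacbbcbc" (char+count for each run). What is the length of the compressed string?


Input: acabaacbbcbc
Runs:
  'a' x 1 => "a1"
  'c' x 1 => "c1"
  'a' x 1 => "a1"
  'b' x 1 => "b1"
  'a' x 2 => "a2"
  'c' x 1 => "c1"
  'b' x 2 => "b2"
  'c' x 1 => "c1"
  'b' x 1 => "b1"
  'c' x 1 => "c1"
Compressed: "a1c1a1b1a2c1b2c1b1c1"
Compressed length: 20

20


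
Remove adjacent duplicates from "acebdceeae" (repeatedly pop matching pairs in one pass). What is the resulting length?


Input: acebdceeae
Stack-based adjacent duplicate removal:
  Read 'a': push. Stack: a
  Read 'c': push. Stack: ac
  Read 'e': push. Stack: ace
  Read 'b': push. Stack: aceb
  Read 'd': push. Stack: acebd
  Read 'c': push. Stack: acebdc
  Read 'e': push. Stack: acebdce
  Read 'e': matches stack top 'e' => pop. Stack: acebdc
  Read 'a': push. Stack: acebdca
  Read 'e': push. Stack: acebdcae
Final stack: "acebdcae" (length 8)

8


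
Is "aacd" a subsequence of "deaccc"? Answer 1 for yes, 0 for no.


Check if "aacd" is a subsequence of "deaccc"
Greedy scan:
  Position 0 ('d'): no match needed
  Position 1 ('e'): no match needed
  Position 2 ('a'): matches sub[0] = 'a'
  Position 3 ('c'): no match needed
  Position 4 ('c'): no match needed
  Position 5 ('c'): no match needed
Only matched 1/4 characters => not a subsequence

0


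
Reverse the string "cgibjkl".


Input: cgibjkl
Reading characters right to left:
  Position 6: 'l'
  Position 5: 'k'
  Position 4: 'j'
  Position 3: 'b'
  Position 2: 'i'
  Position 1: 'g'
  Position 0: 'c'
Reversed: lkjbigc

lkjbigc


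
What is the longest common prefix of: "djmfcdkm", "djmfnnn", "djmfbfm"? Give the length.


Words: djmfcdkm, djmfnnn, djmfbfm
  Position 0: all 'd' => match
  Position 1: all 'j' => match
  Position 2: all 'm' => match
  Position 3: all 'f' => match
  Position 4: ('c', 'n', 'b') => mismatch, stop
LCP = "djmf" (length 4)

4


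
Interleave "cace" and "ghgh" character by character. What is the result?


Interleaving "cace" and "ghgh":
  Position 0: 'c' from first, 'g' from second => "cg"
  Position 1: 'a' from first, 'h' from second => "ah"
  Position 2: 'c' from first, 'g' from second => "cg"
  Position 3: 'e' from first, 'h' from second => "eh"
Result: cgahcgeh

cgahcgeh


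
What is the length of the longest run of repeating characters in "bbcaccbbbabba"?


Input: "bbcaccbbbabba"
Scanning for longest run:
  Position 1 ('b'): continues run of 'b', length=2
  Position 2 ('c'): new char, reset run to 1
  Position 3 ('a'): new char, reset run to 1
  Position 4 ('c'): new char, reset run to 1
  Position 5 ('c'): continues run of 'c', length=2
  Position 6 ('b'): new char, reset run to 1
  Position 7 ('b'): continues run of 'b', length=2
  Position 8 ('b'): continues run of 'b', length=3
  Position 9 ('a'): new char, reset run to 1
  Position 10 ('b'): new char, reset run to 1
  Position 11 ('b'): continues run of 'b', length=2
  Position 12 ('a'): new char, reset run to 1
Longest run: 'b' with length 3

3


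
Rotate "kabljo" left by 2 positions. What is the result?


Input: "kabljo", rotate left by 2
First 2 characters: "ka"
Remaining characters: "bljo"
Concatenate remaining + first: "bljo" + "ka" = "bljoka"

bljoka


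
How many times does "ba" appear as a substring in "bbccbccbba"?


Searching for "ba" in "bbccbccbba"
Scanning each position:
  Position 0: "bb" => no
  Position 1: "bc" => no
  Position 2: "cc" => no
  Position 3: "cb" => no
  Position 4: "bc" => no
  Position 5: "cc" => no
  Position 6: "cb" => no
  Position 7: "bb" => no
  Position 8: "ba" => MATCH
Total occurrences: 1

1


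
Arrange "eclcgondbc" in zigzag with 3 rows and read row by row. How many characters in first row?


Zigzag "eclcgondbc" into 3 rows:
Placing characters:
  'e' => row 0
  'c' => row 1
  'l' => row 2
  'c' => row 1
  'g' => row 0
  'o' => row 1
  'n' => row 2
  'd' => row 1
  'b' => row 0
  'c' => row 1
Rows:
  Row 0: "egb"
  Row 1: "ccodc"
  Row 2: "ln"
First row length: 3

3


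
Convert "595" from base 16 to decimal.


Input: "595" in base 16
Positional expansion:
  Digit '5' (value 5) x 16^2 = 1280
  Digit '9' (value 9) x 16^1 = 144
  Digit '5' (value 5) x 16^0 = 5
Sum = 1429

1429


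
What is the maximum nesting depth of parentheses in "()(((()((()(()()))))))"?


Input: "()(((()((()(()()))))))"
Tracking depth:
  Position 0 '(': depth becomes 1
  Position 1 ')': depth becomes 0
  Position 2 '(': depth becomes 1
  Position 3 '(': depth becomes 2
  Position 4 '(': depth becomes 3
  Position 5 '(': depth becomes 4
  Position 6 ')': depth becomes 3
  Position 7 '(': depth becomes 4
  Position 8 '(': depth becomes 5
  Position 9 '(': depth becomes 6
  Position 10 ')': depth becomes 5
  Position 11 '(': depth becomes 6
  Position 12 '(': depth becomes 7
  Position 13 ')': depth becomes 6
  Position 14 '(': depth becomes 7
  Position 15 ')': depth becomes 6
  Position 16 ')': depth becomes 5
  Position 17 ')': depth becomes 4
  Position 18 ')': depth becomes 3
  Position 19 ')': depth becomes 2
  Position 20 ')': depth becomes 1
  Position 21 ')': depth becomes 0
Maximum depth reached: 7

7


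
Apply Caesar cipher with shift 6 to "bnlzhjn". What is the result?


Caesar cipher: shift "bnlzhjn" by 6
  'b' (pos 1) + 6 = pos 7 = 'h'
  'n' (pos 13) + 6 = pos 19 = 't'
  'l' (pos 11) + 6 = pos 17 = 'r'
  'z' (pos 25) + 6 = pos 5 = 'f'
  'h' (pos 7) + 6 = pos 13 = 'n'
  'j' (pos 9) + 6 = pos 15 = 'p'
  'n' (pos 13) + 6 = pos 19 = 't'
Result: htrfnpt

htrfnpt


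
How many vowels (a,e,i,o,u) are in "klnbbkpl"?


Input: klnbbkpl
Checking each character:
  'k' at position 0: consonant
  'l' at position 1: consonant
  'n' at position 2: consonant
  'b' at position 3: consonant
  'b' at position 4: consonant
  'k' at position 5: consonant
  'p' at position 6: consonant
  'l' at position 7: consonant
Total vowels: 0

0


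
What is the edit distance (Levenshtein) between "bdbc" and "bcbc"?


Computing edit distance: "bdbc" -> "bcbc"
DP table:
           b    c    b    c
      0    1    2    3    4
  b   1    0    1    2    3
  d   2    1    1    2    3
  b   3    2    2    1    2
  c   4    3    2    2    1
Edit distance = dp[4][4] = 1

1


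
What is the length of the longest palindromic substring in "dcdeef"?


Input: "dcdeef"
Checking substrings for palindromes:
  [0:3] "dcd" (len 3) => palindrome
  [3:5] "ee" (len 2) => palindrome
Longest palindromic substring: "dcd" with length 3

3


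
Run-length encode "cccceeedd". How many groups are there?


Input: cccceeedd
Scanning for consecutive runs:
  Group 1: 'c' x 4 (positions 0-3)
  Group 2: 'e' x 3 (positions 4-6)
  Group 3: 'd' x 2 (positions 7-8)
Total groups: 3

3


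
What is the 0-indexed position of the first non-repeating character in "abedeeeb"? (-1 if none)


Input: abedeeeb
Character frequencies:
  'a': 1
  'b': 2
  'd': 1
  'e': 4
Scanning left to right for freq == 1:
  Position 0 ('a'): unique! => answer = 0

0


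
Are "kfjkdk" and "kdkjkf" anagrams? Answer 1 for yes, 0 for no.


Strings: "kfjkdk", "kdkjkf"
Sorted first:  dfjkkk
Sorted second: dfjkkk
Sorted forms match => anagrams

1


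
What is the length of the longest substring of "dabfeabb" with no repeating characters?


Input: "dabfeabb"
Sliding window (track last position of each char):
  Position 0 ('d'): window [0,0] length 1 -- new best
  Position 1 ('a'): window [0,1] length 2 -- new best
  Position 2 ('b'): window [0,2] length 3 -- new best
  Position 3 ('f'): window [0,3] length 4 -- new best
  Position 4 ('e'): window [0,4] length 5 -- new best
  Position 5 ('a'): repeat (last at 1), move window start to 2
  Position 5 ('a'): window [2,5] length 4
  Position 6 ('b'): repeat (last at 2), move window start to 3
  Position 6 ('b'): window [3,6] length 4
  Position 7 ('b'): repeat (last at 6), move window start to 7
  Position 7 ('b'): window [7,7] length 1
Longest substring with no repeats: "dabfe" with length 5

5


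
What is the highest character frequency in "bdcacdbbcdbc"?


Input: bdcacdbbcdbc
Character counts:
  'a': 1
  'b': 4
  'c': 4
  'd': 3
Maximum frequency: 4

4


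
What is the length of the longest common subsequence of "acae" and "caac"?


LCS of "acae" and "caac"
DP table:
           c    a    a    c
      0    0    0    0    0
  a   0    0    1    1    1
  c   0    1    1    1    2
  a   0    1    2    2    2
  e   0    1    2    2    2
LCS length = dp[4][4] = 2

2


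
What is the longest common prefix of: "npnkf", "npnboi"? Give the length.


Words: npnkf, npnboi
  Position 0: all 'n' => match
  Position 1: all 'p' => match
  Position 2: all 'n' => match
  Position 3: ('k', 'b') => mismatch, stop
LCP = "npn" (length 3)

3


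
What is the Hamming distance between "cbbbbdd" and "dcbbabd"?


Comparing "cbbbbdd" and "dcbbabd" position by position:
  Position 0: 'c' vs 'd' => differ
  Position 1: 'b' vs 'c' => differ
  Position 2: 'b' vs 'b' => same
  Position 3: 'b' vs 'b' => same
  Position 4: 'b' vs 'a' => differ
  Position 5: 'd' vs 'b' => differ
  Position 6: 'd' vs 'd' => same
Total differences (Hamming distance): 4

4


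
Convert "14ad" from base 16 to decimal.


Input: "14ad" in base 16
Positional expansion:
  Digit '1' (value 1) x 16^3 = 4096
  Digit '4' (value 4) x 16^2 = 1024
  Digit 'a' (value 10) x 16^1 = 160
  Digit 'd' (value 13) x 16^0 = 13
Sum = 5293

5293


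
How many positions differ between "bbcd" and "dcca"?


Comparing "bbcd" and "dcca" position by position:
  Position 0: 'b' vs 'd' => DIFFER
  Position 1: 'b' vs 'c' => DIFFER
  Position 2: 'c' vs 'c' => same
  Position 3: 'd' vs 'a' => DIFFER
Positions that differ: 3

3


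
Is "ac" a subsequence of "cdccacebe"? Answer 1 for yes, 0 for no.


Check if "ac" is a subsequence of "cdccacebe"
Greedy scan:
  Position 0 ('c'): no match needed
  Position 1 ('d'): no match needed
  Position 2 ('c'): no match needed
  Position 3 ('c'): no match needed
  Position 4 ('a'): matches sub[0] = 'a'
  Position 5 ('c'): matches sub[1] = 'c'
  Position 6 ('e'): no match needed
  Position 7 ('b'): no match needed
  Position 8 ('e'): no match needed
All 2 characters matched => is a subsequence

1


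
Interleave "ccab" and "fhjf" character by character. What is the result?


Interleaving "ccab" and "fhjf":
  Position 0: 'c' from first, 'f' from second => "cf"
  Position 1: 'c' from first, 'h' from second => "ch"
  Position 2: 'a' from first, 'j' from second => "aj"
  Position 3: 'b' from first, 'f' from second => "bf"
Result: cfchajbf

cfchajbf


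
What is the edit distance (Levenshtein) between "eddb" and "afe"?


Computing edit distance: "eddb" -> "afe"
DP table:
           a    f    e
      0    1    2    3
  e   1    1    2    2
  d   2    2    2    3
  d   3    3    3    3
  b   4    4    4    4
Edit distance = dp[4][3] = 4

4


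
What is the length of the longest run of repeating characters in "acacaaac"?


Input: "acacaaac"
Scanning for longest run:
  Position 1 ('c'): new char, reset run to 1
  Position 2 ('a'): new char, reset run to 1
  Position 3 ('c'): new char, reset run to 1
  Position 4 ('a'): new char, reset run to 1
  Position 5 ('a'): continues run of 'a', length=2
  Position 6 ('a'): continues run of 'a', length=3
  Position 7 ('c'): new char, reset run to 1
Longest run: 'a' with length 3

3


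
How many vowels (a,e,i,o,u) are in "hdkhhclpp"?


Input: hdkhhclpp
Checking each character:
  'h' at position 0: consonant
  'd' at position 1: consonant
  'k' at position 2: consonant
  'h' at position 3: consonant
  'h' at position 4: consonant
  'c' at position 5: consonant
  'l' at position 6: consonant
  'p' at position 7: consonant
  'p' at position 8: consonant
Total vowels: 0

0


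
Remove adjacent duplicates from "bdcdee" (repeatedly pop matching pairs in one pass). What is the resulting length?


Input: bdcdee
Stack-based adjacent duplicate removal:
  Read 'b': push. Stack: b
  Read 'd': push. Stack: bd
  Read 'c': push. Stack: bdc
  Read 'd': push. Stack: bdcd
  Read 'e': push. Stack: bdcde
  Read 'e': matches stack top 'e' => pop. Stack: bdcd
Final stack: "bdcd" (length 4)

4


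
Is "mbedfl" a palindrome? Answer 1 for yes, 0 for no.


Input: mbedfl
Reversed: lfdebm
  Compare pos 0 ('m') with pos 5 ('l'): MISMATCH
  Compare pos 1 ('b') with pos 4 ('f'): MISMATCH
  Compare pos 2 ('e') with pos 3 ('d'): MISMATCH
Result: not a palindrome

0


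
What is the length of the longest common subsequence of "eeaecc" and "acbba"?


LCS of "eeaecc" and "acbba"
DP table:
           a    c    b    b    a
      0    0    0    0    0    0
  e   0    0    0    0    0    0
  e   0    0    0    0    0    0
  a   0    1    1    1    1    1
  e   0    1    1    1    1    1
  c   0    1    2    2    2    2
  c   0    1    2    2    2    2
LCS length = dp[6][5] = 2

2


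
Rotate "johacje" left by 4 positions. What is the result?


Input: "johacje", rotate left by 4
First 4 characters: "joha"
Remaining characters: "cje"
Concatenate remaining + first: "cje" + "joha" = "cjejoha"

cjejoha


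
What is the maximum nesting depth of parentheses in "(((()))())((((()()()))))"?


Input: "(((()))())((((()()()))))"
Tracking depth:
  Position 0 '(': depth becomes 1
  Position 1 '(': depth becomes 2
  Position 2 '(': depth becomes 3
  Position 3 '(': depth becomes 4
  Position 4 ')': depth becomes 3
  Position 5 ')': depth becomes 2
  Position 6 ')': depth becomes 1
  Position 7 '(': depth becomes 2
  Position 8 ')': depth becomes 1
  Position 9 ')': depth becomes 0
  Position 10 '(': depth becomes 1
  Position 11 '(': depth becomes 2
  Position 12 '(': depth becomes 3
  Position 13 '(': depth becomes 4
  Position 14 '(': depth becomes 5
  Position 15 ')': depth becomes 4
  Position 16 '(': depth becomes 5
  Position 17 ')': depth becomes 4
  Position 18 '(': depth becomes 5
  Position 19 ')': depth becomes 4
  Position 20 ')': depth becomes 3
  Position 21 ')': depth becomes 2
  Position 22 ')': depth becomes 1
  Position 23 ')': depth becomes 0
Maximum depth reached: 5

5


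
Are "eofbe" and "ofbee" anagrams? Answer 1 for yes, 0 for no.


Strings: "eofbe", "ofbee"
Sorted first:  beefo
Sorted second: beefo
Sorted forms match => anagrams

1


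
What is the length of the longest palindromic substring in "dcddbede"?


Input: "dcddbede"
Checking substrings for palindromes:
  [0:3] "dcd" (len 3) => palindrome
  [5:8] "ede" (len 3) => palindrome
  [2:4] "dd" (len 2) => palindrome
Longest palindromic substring: "dcd" with length 3

3


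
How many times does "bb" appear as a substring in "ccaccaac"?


Searching for "bb" in "ccaccaac"
Scanning each position:
  Position 0: "cc" => no
  Position 1: "ca" => no
  Position 2: "ac" => no
  Position 3: "cc" => no
  Position 4: "ca" => no
  Position 5: "aa" => no
  Position 6: "ac" => no
Total occurrences: 0

0


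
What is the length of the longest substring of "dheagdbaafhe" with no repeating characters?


Input: "dheagdbaafhe"
Sliding window (track last position of each char):
  Position 0 ('d'): window [0,0] length 1 -- new best
  Position 1 ('h'): window [0,1] length 2 -- new best
  Position 2 ('e'): window [0,2] length 3 -- new best
  Position 3 ('a'): window [0,3] length 4 -- new best
  Position 4 ('g'): window [0,4] length 5 -- new best
  Position 5 ('d'): repeat (last at 0), move window start to 1
  Position 5 ('d'): window [1,5] length 5
  Position 6 ('b'): window [1,6] length 6 -- new best
  Position 7 ('a'): repeat (last at 3), move window start to 4
  Position 7 ('a'): window [4,7] length 4
  Position 8 ('a'): repeat (last at 7), move window start to 8
  Position 8 ('a'): window [8,8] length 1
  Position 9 ('f'): window [8,9] length 2
  Position 10 ('h'): window [8,10] length 3
  Position 11 ('e'): window [8,11] length 4
Longest substring with no repeats: "heagdb" with length 6

6


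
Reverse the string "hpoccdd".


Input: hpoccdd
Reading characters right to left:
  Position 6: 'd'
  Position 5: 'd'
  Position 4: 'c'
  Position 3: 'c'
  Position 2: 'o'
  Position 1: 'p'
  Position 0: 'h'
Reversed: ddccoph

ddccoph


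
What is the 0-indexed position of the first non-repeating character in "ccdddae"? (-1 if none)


Input: ccdddae
Character frequencies:
  'a': 1
  'c': 2
  'd': 3
  'e': 1
Scanning left to right for freq == 1:
  Position 0 ('c'): freq=2, skip
  Position 1 ('c'): freq=2, skip
  Position 2 ('d'): freq=3, skip
  Position 3 ('d'): freq=3, skip
  Position 4 ('d'): freq=3, skip
  Position 5 ('a'): unique! => answer = 5

5


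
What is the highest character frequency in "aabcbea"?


Input: aabcbea
Character counts:
  'a': 3
  'b': 2
  'c': 1
  'e': 1
Maximum frequency: 3

3


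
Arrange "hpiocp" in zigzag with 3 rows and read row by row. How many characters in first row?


Zigzag "hpiocp" into 3 rows:
Placing characters:
  'h' => row 0
  'p' => row 1
  'i' => row 2
  'o' => row 1
  'c' => row 0
  'p' => row 1
Rows:
  Row 0: "hc"
  Row 1: "pop"
  Row 2: "i"
First row length: 2

2


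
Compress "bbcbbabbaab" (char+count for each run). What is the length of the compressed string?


Input: bbcbbabbaab
Runs:
  'b' x 2 => "b2"
  'c' x 1 => "c1"
  'b' x 2 => "b2"
  'a' x 1 => "a1"
  'b' x 2 => "b2"
  'a' x 2 => "a2"
  'b' x 1 => "b1"
Compressed: "b2c1b2a1b2a2b1"
Compressed length: 14

14


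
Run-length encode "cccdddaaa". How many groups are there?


Input: cccdddaaa
Scanning for consecutive runs:
  Group 1: 'c' x 3 (positions 0-2)
  Group 2: 'd' x 3 (positions 3-5)
  Group 3: 'a' x 3 (positions 6-8)
Total groups: 3

3


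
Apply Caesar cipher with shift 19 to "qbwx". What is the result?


Caesar cipher: shift "qbwx" by 19
  'q' (pos 16) + 19 = pos 9 = 'j'
  'b' (pos 1) + 19 = pos 20 = 'u'
  'w' (pos 22) + 19 = pos 15 = 'p'
  'x' (pos 23) + 19 = pos 16 = 'q'
Result: jupq

jupq


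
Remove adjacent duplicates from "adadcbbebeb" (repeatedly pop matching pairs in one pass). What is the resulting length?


Input: adadcbbebeb
Stack-based adjacent duplicate removal:
  Read 'a': push. Stack: a
  Read 'd': push. Stack: ad
  Read 'a': push. Stack: ada
  Read 'd': push. Stack: adad
  Read 'c': push. Stack: adadc
  Read 'b': push. Stack: adadcb
  Read 'b': matches stack top 'b' => pop. Stack: adadc
  Read 'e': push. Stack: adadce
  Read 'b': push. Stack: adadceb
  Read 'e': push. Stack: adadcebe
  Read 'b': push. Stack: adadcebeb
Final stack: "adadcebeb" (length 9)

9
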